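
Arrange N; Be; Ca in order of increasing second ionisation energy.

After 1 electron has been removed, what remains? N⁺ still has 4 valence electrons; Be⁺ still has 1 valence electron; Ca⁺ still has 1 valence electron.
All are still removing valence electrons, so compare the +1 ions as you would atoms: IE_2 generally rises across a period (higher Z_eff) and falls down a group (larger shell), subject to the usual subshell exceptions.
Valence configurations: N⁺ [He]2s²2p², Be⁺ [He]2s¹, Ca⁺ [Ar]4s¹.
Tabulated IE_2 (kJ/mol): N 2856, Be 1757, Ca 1145.
So the second ionization energies run Ca < Be < N.

Ca, Be, N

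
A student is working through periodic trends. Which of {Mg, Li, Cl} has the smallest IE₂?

Mg

After 1 electron has been removed, what remains? Mg⁺ still has 1 valence electron; Li⁺ is the bare [He] core; Cl⁺ still has 6 valence electrons.
Pulling an electron out of a noble-gas core costs far more than removing a remaining valence electron, so Li sits at the high end of IE_2.
Valence configurations: Mg⁺ [Ne]3s¹, Cl⁺ [Ne]3s²3p⁴.
The numbers (kJ/mol): Mg 1451, Li 7298, Cl 2298.
Overall IE_2 order: Mg < Cl < Li.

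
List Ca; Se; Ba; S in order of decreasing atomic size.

Ba > Ca > Se > S

Across a period the added protons contract the valence shell; down a group each new principal shell makes the atom larger.
These span different periods and groups, so the two trends combine.
Se > S: Se sits below S in group 16, so the down-group effect alone puts Se larger.
Ca > Se: Ca lies to the left of Se in period 4, so the across-period effect alone puts Ca larger.
Ba > Ca: Ba sits below Ca in group 2, so the down-group effect alone puts Ba larger.
For reference (pm): S 103, Ca 171, Se 116, Ba 196.
So from largest to smallest: Ba > Ca > Se > S.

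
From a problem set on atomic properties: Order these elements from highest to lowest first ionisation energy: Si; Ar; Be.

Be is in period 2, group 2; Si is in period 3, group 14; Ar is in period 3, group 18.
Removing the outermost electron gets harder across a period and easier down a group.
Neither a single period nor a single group — weigh both effects.
Be > Si: the two effects oppose for this pair; the down-group effect wins (900 vs 786 kJ/mol).
Ar > Be: the two effects oppose for this pair; the across-period effect wins (1521 vs 900 kJ/mol).
Approximate values (kJ/mol): Be 900, Si 786, Ar 1521.
So from highest to lowest: Ar > Be > Si.

Ar > Be > Si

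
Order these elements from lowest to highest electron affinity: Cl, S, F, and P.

P, S, F, Cl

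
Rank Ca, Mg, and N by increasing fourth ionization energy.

Ca, N, Mg

After 3 electrons have been removed, what remains? Ca³⁺ is already 1 electron into the core; Mg³⁺ is already 1 electron into the core; N³⁺ still has 2 valence electrons.
Usually core removal costs more than valence removal, but here the competition is close: a tightly held n=2 valence electron can cost more to remove than an n=3 core electron, so the actual values have to decide it.
Tabulated IE_4 (kJ/mol): Ca 6491, Mg 10543, N 7475.
Hence IE_4: Ca < N < Mg.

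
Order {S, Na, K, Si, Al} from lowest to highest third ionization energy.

Al, Si, S, K, Na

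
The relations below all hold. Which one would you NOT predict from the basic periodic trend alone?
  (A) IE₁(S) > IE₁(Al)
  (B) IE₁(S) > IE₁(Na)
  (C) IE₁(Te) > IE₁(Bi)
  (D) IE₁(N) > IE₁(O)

The general trend: first ionization energy increases across a period and decreases down a group.
(A) S (period 3, group 16) vs Al (period 3, group 13): the stated order agrees with the simple trend.
(B) S (period 3, group 16) vs Na (period 3, group 1): the stated order agrees with the simple trend.
(C) Te (period 5, group 16) vs Bi (period 6, group 15): the stated order agrees with the simple trend.
(D) N (period 2, group 15) vs O (period 2, group 16): the stated order contradicts the simple trend.
The exception is (D): pairing an electron in O's 2p⁴ costs repulsion energy, so O ionizes more easily than half-filled N (2p³).

(D)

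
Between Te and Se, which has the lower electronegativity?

Smaller atoms with higher effective nuclear charge are more electronegative.
All are in group 16, so electronegativity increases up the group.
So Te has the lower electronegativity (Te < Se).

Te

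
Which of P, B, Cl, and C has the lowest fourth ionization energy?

P

After 3 electrons have been removed, what remains? P³⁺ still has 2 valence electrons; B³⁺ is the bare [He] core; Cl³⁺ still has 4 valence electrons; C³⁺ still has 1 valence electron.
Breaking into a closed-shell core is much more expensive than removing a leftover valence electron — B has the largest IE_4 here.
Valence configurations: P³⁺ [Ne]3s², Cl³⁺ [Ne]3s²3p², C³⁺ [He]2s¹.
The numbers (kJ/mol): P 4964, B 25026, Cl 5159, C 6223.
So the fourth ionization energies run P < Cl < C < B.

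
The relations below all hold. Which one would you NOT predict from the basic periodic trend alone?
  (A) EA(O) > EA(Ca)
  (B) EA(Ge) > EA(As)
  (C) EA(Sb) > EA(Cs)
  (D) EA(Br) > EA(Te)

The general trend: electron affinity increases across a period and decreases down a group.
(A) O (period 2, group 16) vs Ca (period 4, group 2): the stated order agrees with the simple trend.
(B) Ge (period 4, group 14) vs As (period 4, group 15): the stated order contradicts the simple trend.
(C) Sb (period 5, group 15) vs Cs (period 6, group 1): the stated order agrees with the simple trend.
(D) Br (period 4, group 17) vs Te (period 5, group 16): the stated order agrees with the simple trend.
The exception is (B): adding an electron to As's half-filled 4p³ is unfavourable, so Ge (4p²) has the more exothermic EA.

(B)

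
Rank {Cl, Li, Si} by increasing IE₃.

Consider each +2 ion: Cl²⁺ still has 5 valence electrons; Li²⁺ is already 1 electron into the core; Si²⁺ still has 2 valence electrons.
Core electrons are held far more tightly than valence electrons, so Li tops the IE_3 order.
Valence configurations: Cl²⁺ [Ne]3s²3p³, Si²⁺ [Ne]3s².
The numbers (kJ/mol): Cl 3822, Li 11815, Si 3232.
Putting it together, IE_3: Si < Cl < Li.

Si < Cl < Li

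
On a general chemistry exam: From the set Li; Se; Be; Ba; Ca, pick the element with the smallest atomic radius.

Li is in period 2, group 1; Be is in period 2, group 2; Ca is in period 4, group 2; Se is in period 4, group 16; Ba is in period 6, group 2.
Atomic radius shrinks across a period as nuclear charge pulls the same shell inward, and grows down a group as new shells are added.
These span different periods and groups, so the two trends combine.
Se > Be: the two effects oppose for this pair; the down-group effect wins (116 vs 102 pm).
Li > Se: period and group pull opposite ways; the across-period shift dominates (133 vs 116 pm).
Ca > Li: the two effects oppose for this pair; the down-group effect wins (171 vs 133 pm).
Ba > Ca: they share group 2; the group trend gives Ba the larger value.
Approximate values (pm): Li 133, Be 102, Ca 171, Se 116, Ba 196.
The smallest atomic radius among these belongs to Be.

Be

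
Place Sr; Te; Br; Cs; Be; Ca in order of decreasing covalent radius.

Cs > Sr > Ca > Te > Br > Be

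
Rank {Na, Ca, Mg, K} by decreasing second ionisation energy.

Na, K, Mg, Ca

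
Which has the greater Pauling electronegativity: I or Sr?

I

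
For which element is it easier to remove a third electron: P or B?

Consider each +2 ion: P²⁺ still has 3 valence electrons; B²⁺ still has 1 valence electron.
All are still removing valence electrons, so compare the +2 ions as you would atoms: IE_3 generally rises across a period (higher Z_eff) and falls down a group (larger shell), subject to the usual subshell exceptions.
Valence configurations: P²⁺ [Ne]3s²3p¹, B²⁺ [He]2s¹.
Approximate IE_3 values (kJ/mol): P 2914, B 3660.
So the third ionization energies run P < B.

P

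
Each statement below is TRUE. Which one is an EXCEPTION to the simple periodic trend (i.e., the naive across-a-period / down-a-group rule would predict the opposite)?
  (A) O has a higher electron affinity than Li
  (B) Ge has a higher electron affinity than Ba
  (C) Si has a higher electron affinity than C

(C)

The general trend: electron affinity increases across a period and decreases down a group.
(A) O (period 2, group 16) vs Li (period 2, group 1): the stated order agrees with the simple trend.
(B) Ge (period 4, group 14) vs Ba (period 6, group 2): the stated order agrees with the simple trend.
(C) Si (period 3, group 14) vs C (period 2, group 14): the stated order contradicts the simple trend.
The exception is (C): Si's larger, more diffuse 3p orbitals accept an added electron slightly more readily than C's compact 2p.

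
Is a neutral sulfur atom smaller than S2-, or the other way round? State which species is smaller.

Forming S2- adds 2 electrons to S. More electron–electron repulsion in the same shell, with unchanged nuclear charge, lets the cloud expand.
An anion is larger than its parent atom: S2- > S.

S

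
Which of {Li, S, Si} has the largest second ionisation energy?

IE_2 is the cost of taking one more electron from the +1 cation: Li⁺ is the bare [He] core; S⁺ still has 5 valence electrons; Si⁺ still has 3 valence electrons.
Pulling an electron out of a noble-gas core costs far more than removing a remaining valence electron, so Li sits at the high end of IE_2.
Valence configurations: S⁺ [Ne]3s²3p³, Si⁺ [Ne]3s²3p¹.
The numbers (kJ/mol): Li 7298, S 2252, Si 1577.
Putting it together, IE_2: Si < S < Li.

Li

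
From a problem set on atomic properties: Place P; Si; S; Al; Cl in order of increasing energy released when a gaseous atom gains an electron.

Al, P, Si, S, Cl

Adding an electron releases more energy for atoms nearer the top right (short of the noble gases).
All lie in period 3; the across-period trend (electron affinity increases left to right) applies, with the exception below.
Note the exception: Si has a higher electron affinity than P, contrary to the simple trend — adding an electron to P's half-filled 3p³ is unfavourable, so Si (3p²) has the more exothermic EA.
Approximate values (kJ/mol): Al 42, Si 134, P 72, S 200, Cl 349.
So from lowest to highest: Al < P < Si < S < Cl.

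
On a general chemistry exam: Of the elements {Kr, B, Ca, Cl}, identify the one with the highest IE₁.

Across a period the outer electron is held more tightly (higher IE₁); down a group it sits in a higher shell, more shielded, and comes off more easily.
Neither a single period nor a single group — weigh both effects.
B > Ca: relative to Ca, both the across-period and down-group shifts push B's first ionization energy up.
Cl > B: period and group pull opposite ways; the across-period shift dominates (1251 vs 801 kJ/mol).
Kr > Cl: the two effects oppose for this pair; the across-period effect wins (1351 vs 1251 kJ/mol).
Tabulated first ionization energy (kJ/mol): B 801, Cl 1251, Ca 590, Kr 1351.
The highest IE₁ among these belongs to Kr.

Kr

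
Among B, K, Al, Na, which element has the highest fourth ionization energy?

The fourth ionization energy removes an electron from the +3 ion. For each element: B³⁺ is the bare [He] core; K³⁺ is already 2 electrons into the core; Al³⁺ is the bare [Ne] core; Na³⁺ is already 2 electrons into the core.
All of these are removing an electron from a noble-gas core or deeper; the smaller core (lower principal quantum number) is held far more tightly, and within a period the higher nuclear charge binds the same core more tightly.
The numbers (kJ/mol): B 25026, K 5877, Al 11577, Na 9543.
Overall IE_4 order: K < Na < Al < B.

B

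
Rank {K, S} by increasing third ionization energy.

S, K

After 2 electrons have been removed, what remains? K²⁺ is already 1 electron into the core; S²⁺ still has 4 valence electrons.
Breaking into a closed-shell core is much more expensive than removing a leftover valence electron — K has the largest IE_3 here.
Approximate IE_3 values (kJ/mol): K 4420, S 3357.
So the third ionization energies run S < K.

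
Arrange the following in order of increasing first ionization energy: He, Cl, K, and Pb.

He is in period 1, group 18; Cl is in period 3, group 17; K is in period 4, group 1; Pb is in period 6, group 14.
First ionization energy rises across a period (greater Z_eff holds electrons more tightly) and falls down a group (valence electrons are farther from the nucleus).
Here both period and group differ, so the two effects have to be weighed against each other.
Pb > K: period and group pull opposite ways; the across-period shift dominates (716 vs 419 kJ/mol).
Cl > Pb: both effects reinforce here, so Cl is clearly the higher of the two.
He > Cl: both effects reinforce here, so He is clearly the higher of the two.
For reference (kJ/mol): He 2372, Cl 1251, K 419, Pb 716.
So from lowest to highest: K < Pb < Cl < He.

K < Pb < Cl < He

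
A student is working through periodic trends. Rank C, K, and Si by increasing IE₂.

Si, C, K

After 1 electron has been removed, what remains? C⁺ still has 3 valence electrons; K⁺ is the bare [Ar] core; Si⁺ still has 3 valence electrons.
Core electrons are held far more tightly than valence electrons, so K tops the IE_2 order.
Valence configurations: C⁺ [He]2s²2p¹, Si⁺ [Ne]3s²3p¹.
Approximate IE_2 values (kJ/mol): C 2353, K 3052, Si 1577.
Overall IE_2 order: Si < C < K.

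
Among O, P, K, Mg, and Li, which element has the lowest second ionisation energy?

Consider each +1 ion: O⁺ still has 5 valence electrons; P⁺ still has 4 valence electrons; K⁺ is the bare [Ar] core; Mg⁺ still has 1 valence electron; Li⁺ is the bare [He] core.
Usually core removal costs more than valence removal, but here the competition is close: a tightly held n=2 valence electron can cost more to remove than an n=3 core electron, so the actual values have to decide it.
Valence configurations: O⁺ [He]2s²2p³, P⁺ [Ne]3s²3p², Mg⁺ [Ne]3s¹.
Tabulated IE_2 (kJ/mol): O 3388, P 1907, K 3052, Mg 1451, Li 7298.
Hence IE_2: Mg < P < K < O < Li.

Mg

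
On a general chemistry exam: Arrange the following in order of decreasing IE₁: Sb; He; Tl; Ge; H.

H is in period 1, group 1; He is in period 1, group 18; Ge is in period 4, group 14; Sb is in period 5, group 15; Tl is in period 6, group 13.
IE₁ increases left→right with effective nuclear charge and decreases top→bottom as the valence shell moves farther out.
Neither a single period nor a single group — weigh both effects.
Ge > Tl: relative to Tl, both the across-period and down-group shifts push Ge's first ionization energy up.
Sb > Ge: period and group pull opposite ways; the across-period shift dominates (831 vs 762 kJ/mol).
H > Sb: period and group pull opposite ways; the down-group shift dominates (1312 vs 831 kJ/mol).
He > H: both are in period 1; the period trend gives He the larger value.
Tabulated first ionization energy (kJ/mol): H 1312, He 2372, Ge 762, Sb 831, Tl 589.
So from highest to lowest: He > H > Sb > Ge > Tl.

He > H > Sb > Ge > Tl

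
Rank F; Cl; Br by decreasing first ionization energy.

F > Cl > Br

F is in period 2, group 17; Cl is in period 3, group 17; Br is in period 4, group 17.
IE₁ increases left→right with effective nuclear charge and decreases top→bottom as the valence shell moves farther out.
All are in group 17, so first ionization energy increases up the group.
So from highest to lowest: F > Cl > Br.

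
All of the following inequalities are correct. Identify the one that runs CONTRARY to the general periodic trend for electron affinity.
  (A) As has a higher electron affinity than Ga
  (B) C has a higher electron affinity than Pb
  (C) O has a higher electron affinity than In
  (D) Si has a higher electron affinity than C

(D)

The general trend: electron affinity increases across a period and decreases down a group.
(A) As (period 4, group 15) vs Ga (period 4, group 13): the stated order agrees with the simple trend.
(B) C (period 2, group 14) vs Pb (period 6, group 14): the stated order agrees with the simple trend.
(C) O (period 2, group 16) vs In (period 5, group 13): the stated order agrees with the simple trend.
(D) Si (period 3, group 14) vs C (period 2, group 14): the stated order contradicts the simple trend.
The exception is (D): Si's larger, more diffuse 3p orbitals accept an added electron slightly more readily than C's compact 2p.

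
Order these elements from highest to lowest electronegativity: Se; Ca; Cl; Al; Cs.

Cl > Se > Al > Ca > Cs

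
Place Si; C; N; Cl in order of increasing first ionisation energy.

Si < C < Cl < N

Across a period the outer electron is held more tightly (higher IE₁); down a group it sits in a higher shell, more shielded, and comes off more easily.
These span different periods and groups, so the two trends combine.
C > Si: C sits above Si in group 14, so the down-group effect alone puts C higher.
Cl > C: period and group pull opposite ways; the across-period shift dominates (1251 vs 1086 kJ/mol).
N > Cl: the two effects oppose for this pair; the down-group effect wins (1402 vs 1251 kJ/mol).
Approximate values (kJ/mol): C 1086, N 1402, Si 786, Cl 1251.
So from lowest to highest: Si < C < Cl < N.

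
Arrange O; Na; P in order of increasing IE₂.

P < O < Na

Consider each +1 ion: O⁺ still has 5 valence electrons; Na⁺ is the bare [Ne] core; P⁺ still has 4 valence electrons.
Core electrons are held far more tightly than valence electrons, so Na tops the IE_2 order.
Valence configurations: O⁺ [He]2s²2p³, P⁺ [Ne]3s²3p².
Tabulated IE_2 (kJ/mol): O 3388, Na 4562, P 1907.
Overall IE_2 order: P < O < Na.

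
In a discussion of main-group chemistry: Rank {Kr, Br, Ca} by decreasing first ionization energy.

Kr > Br > Ca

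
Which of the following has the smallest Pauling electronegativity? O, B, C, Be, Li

Li

Li is in period 2, group 1; Be is in period 2, group 2; B is in period 2, group 13; C is in period 2, group 14; O is in period 2, group 16.
Atoms toward the upper right of the periodic table pull bonding electrons most strongly.
All lie in period 2, so electronegativity increases left to right.
The smallest Pauling electronegativity among these belongs to Li.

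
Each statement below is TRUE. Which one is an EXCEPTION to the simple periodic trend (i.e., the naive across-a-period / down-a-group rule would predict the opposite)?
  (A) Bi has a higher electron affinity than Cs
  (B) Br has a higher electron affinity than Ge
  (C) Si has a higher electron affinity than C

The general trend: electron affinity increases across a period and decreases down a group.
(A) Bi (period 6, group 15) vs Cs (period 6, group 1): the stated order agrees with the simple trend.
(B) Br (period 4, group 17) vs Ge (period 4, group 14): the stated order agrees with the simple trend.
(C) Si (period 3, group 14) vs C (period 2, group 14): the stated order contradicts the simple trend.
The exception is (C): Si's larger, more diffuse 3p orbitals accept an added electron slightly more readily than C's compact 2p.

(C)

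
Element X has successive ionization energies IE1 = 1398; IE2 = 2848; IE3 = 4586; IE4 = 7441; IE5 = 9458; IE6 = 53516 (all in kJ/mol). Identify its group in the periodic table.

Look for the largest jump between consecutive ionization energies: IE6/IE5 ≈ 5.7, far larger than any earlier ratio.
That jump marks the point where a core electron is being removed. So the atom has 5 valence electrons.
A main-group element with 5 valence electrons is in group 15.

Group 15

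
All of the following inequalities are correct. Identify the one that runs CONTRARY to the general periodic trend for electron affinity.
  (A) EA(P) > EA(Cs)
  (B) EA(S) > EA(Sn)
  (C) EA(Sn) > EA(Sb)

(C)

The general trend: electron affinity increases across a period and decreases down a group.
(A) P (period 3, group 15) vs Cs (period 6, group 1): the stated order agrees with the simple trend.
(B) S (period 3, group 16) vs Sn (period 5, group 14): the stated order agrees with the simple trend.
(C) Sn (period 5, group 14) vs Sb (period 5, group 15): the stated order contradicts the simple trend.
The exception is (C): adding an electron to Sb's half-filled 5p³ is unfavourable, so Sn has the more exothermic EA.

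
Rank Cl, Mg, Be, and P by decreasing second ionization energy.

Cl > P > Be > Mg

Consider each +1 ion: Cl⁺ still has 6 valence electrons; Mg⁺ still has 1 valence electron; Be⁺ still has 1 valence electron; P⁺ still has 4 valence electrons.
All are still removing valence electrons, so compare the +1 ions as you would atoms: IE_2 generally rises across a period (higher Z_eff) and falls down a group (larger shell), subject to the usual subshell exceptions.
Valence configurations: Cl⁺ [Ne]3s²3p⁴, Mg⁺ [Ne]3s¹, Be⁺ [He]2s¹, P⁺ [Ne]3s²3p².
The numbers (kJ/mol): Cl 2298, Mg 1451, Be 1757, P 1907.
Hence IE_2: Mg < Be < P < Cl.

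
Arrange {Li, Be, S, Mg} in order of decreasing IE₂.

Li > S > Be > Mg

Consider each +1 ion: Li⁺ is the bare [He] core; Be⁺ still has 1 valence electron; S⁺ still has 5 valence electrons; Mg⁺ still has 1 valence electron.
Core electrons are held far more tightly than valence electrons, so Li tops the IE_2 order.
Valence configurations: Be⁺ [He]2s¹, S⁺ [Ne]3s²3p³, Mg⁺ [Ne]3s¹.
Tabulated IE_2 (kJ/mol): Li 7298, Be 1757, S 2252, Mg 1451.
Putting it together, IE_2: Mg < Be < S < Li.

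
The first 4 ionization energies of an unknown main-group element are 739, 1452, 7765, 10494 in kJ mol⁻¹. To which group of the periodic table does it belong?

Group 2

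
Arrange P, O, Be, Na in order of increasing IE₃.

IE_3 is the cost of taking one more electron from the +2 cation: P²⁺ still has 3 valence electrons; O²⁺ still has 4 valence electrons; Be²⁺ is the bare [He] core; Na²⁺ is already 1 electron into the core.
Pulling an electron out of a noble-gas core costs far more than removing a remaining valence electron, so Na and Be sit at the high end of IE_3.
Valence configurations: P²⁺ [Ne]3s²3p¹, O²⁺ [He]2s²2p².
Approximate IE_3 values (kJ/mol): P 2914, O 5300, Be 14849, Na 6910.
Hence IE_3: P < O < Na < Be.

P < O < Na < Be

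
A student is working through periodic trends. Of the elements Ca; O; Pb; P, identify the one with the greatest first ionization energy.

O

First ionization energy rises across a period (greater Z_eff holds electrons more tightly) and falls down a group (valence electrons are farther from the nucleus).
These span different periods and groups, so the two trends combine.
Pb > Ca: the two effects oppose for this pair; the across-period effect wins (716 vs 590 kJ/mol).
P > Pb: both effects reinforce here, so P is clearly the higher of the two.
O > P: relative to P, both the across-period and down-group shifts push O's first ionization energy up.
Approximate values (kJ/mol): O 1314, P 1012, Ca 590, Pb 716.
The greatest first ionization energy among these belongs to O.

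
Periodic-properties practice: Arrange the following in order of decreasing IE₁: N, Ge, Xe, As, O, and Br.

N is in period 2, group 15; O is in period 2, group 16; Ge is in period 4, group 14; As is in period 4, group 15; Br is in period 4, group 17; Xe is in period 5, group 18.
Across a period the outer electron is held more tightly (higher IE₁); down a group it sits in a higher shell, more shielded, and comes off more easily.
These span different periods and groups, so the two trends combine.
As > Ge: As lies to the right of Ge in period 4, so the across-period effect alone puts As higher.
Br > As: Br lies to the right of As in period 4, so the across-period effect alone puts Br higher.
Xe > Br: the two effects oppose for this pair; the across-period effect wins (1170 vs 1140 kJ/mol).
O > Xe: period and group pull opposite ways; the down-group shift dominates (1314 vs 1170 kJ/mol).
N > O: this pair runs against the simple trend — see the exception note.
Note the exception: N has a higher first ionization energy than O, contrary to the simple trend — pairing an electron in O's 2p⁴ costs repulsion energy, so O ionizes more easily than half-filled N (2p³).
Approximate values (kJ/mol): N 1402, O 1314, Ge 762, As 947, Br 1140, Xe 1170.
So from highest to lowest: N > O > Xe > Br > As > Ge.

N > O > Xe > Br > As > Ge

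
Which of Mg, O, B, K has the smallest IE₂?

Mg

IE_2 is the cost of taking one more electron from the +1 cation: Mg⁺ still has 1 valence electron; O⁺ still has 5 valence electrons; B⁺ still has 2 valence electrons; K⁺ is the bare [Ar] core.
Usually core removal costs more than valence removal, but here the competition is close: a tightly held n=2 valence electron can cost more to remove than an n=3 core electron, so the actual values have to decide it.
Valence configurations: Mg⁺ [Ne]3s¹, O⁺ [He]2s²2p³, B⁺ [He]2s².
Tabulated IE_2 (kJ/mol): Mg 1451, O 3388, B 2427, K 3052.
So the second ionization energies run Mg < B < K < O.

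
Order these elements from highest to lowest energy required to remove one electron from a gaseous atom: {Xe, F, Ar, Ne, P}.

Ne > F > Ar > Xe > P

F is in period 2, group 17; Ne is in period 2, group 18; P is in period 3, group 15; Ar is in period 3, group 18; Xe is in period 5, group 18.
First ionization energy rises across a period (greater Z_eff holds electrons more tightly) and falls down a group (valence electrons are farther from the nucleus).
Neither a single period nor a single group — weigh both effects.
Xe > P: the two effects oppose for this pair; the across-period effect wins (1170 vs 1012 kJ/mol).
Ar > Xe: they share group 18; the group trend gives Ar the larger value.
F > Ar: period and group pull opposite ways; the down-group shift dominates (1681 vs 1521 kJ/mol).
Ne > F: both are in period 2; the period trend gives Ne the larger value.
Approximate values (kJ/mol): F 1681, Ne 2081, P 1012, Ar 1521, Xe 1170.
So from highest to lowest: Ne > F > Ar > Xe > P.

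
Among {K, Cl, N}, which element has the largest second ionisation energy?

K

After 1 electron has been removed, what remains? K⁺ is the bare [Ar] core; Cl⁺ still has 6 valence electrons; N⁺ still has 4 valence electrons.
Pulling an electron out of a noble-gas core costs far more than removing a remaining valence electron, so K sits at the high end of IE_2.
Valence configurations: Cl⁺ [Ne]3s²3p⁴, N⁺ [He]2s²2p².
Approximate IE_2 values (kJ/mol): K 3052, Cl 2298, N 2856.
Putting it together, IE_2: Cl < N < K.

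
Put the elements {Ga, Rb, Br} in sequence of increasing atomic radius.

Ga is in period 4, group 13; Br is in period 4, group 17; Rb is in period 5, group 1.
Across a period the added protons contract the valence shell; down a group each new principal shell makes the atom larger.
Neither a single period nor a single group — weigh both effects.
Ga > Br: both are in period 4; the period trend gives Ga the larger value.
Rb > Ga: relative to Ga, both the across-period and down-group shifts push Rb's atomic radius up.
Tabulated atomic radius (pm): Ga 124, Br 114, Rb 210.
So from smallest to largest: Br < Ga < Rb.

Br, Ga, Rb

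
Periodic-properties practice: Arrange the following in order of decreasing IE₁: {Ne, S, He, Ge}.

He, Ne, S, Ge

He is in period 1, group 18; Ne is in period 2, group 18; S is in period 3, group 16; Ge is in period 4, group 14.
IE₁ increases left→right with effective nuclear charge and decreases top→bottom as the valence shell moves farther out.
These span different periods and groups, so the two trends combine.
S > Ge: both effects reinforce here, so S is clearly the higher of the two.
Ne > S: relative to S, both the across-period and down-group shifts push Ne's first ionization energy up.
He > Ne: He sits above Ne in group 18, so the down-group effect alone puts He higher.
For reference (kJ/mol): He 2372, Ne 2081, S 1000, Ge 762.
So from highest to lowest: He > Ne > S > Ge.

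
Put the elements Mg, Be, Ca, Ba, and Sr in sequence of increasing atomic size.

Be is in period 2, group 2; Mg is in period 3, group 2; Ca is in period 4, group 2; Sr is in period 5, group 2; Ba is in period 6, group 2.
Atomic radius shrinks across a period as nuclear charge pulls the same shell inward, and grows down a group as new shells are added.
All are in group 2, so atomic radius increases down the group.
So from smallest to largest: Be < Mg < Ca < Sr < Ba.

Be < Mg < Ca < Sr < Ba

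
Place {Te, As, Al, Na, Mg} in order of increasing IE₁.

Na is in period 3, group 1; Mg is in period 3, group 2; Al is in period 3, group 13; As is in period 4, group 15; Te is in period 5, group 16.
Removing the outermost electron gets harder across a period and easier down a group.
Here both period and group differ, so the two effects have to be weighed against each other.
Al > Na: both are in period 3; the period trend gives Al the larger value.
Mg > Al: this pair runs against the simple trend — see the exception note.
Te > Mg: the two effects oppose for this pair; the across-period effect wins (869 vs 738 kJ/mol).
As > Te: the two effects oppose for this pair; the down-group effect wins (947 vs 869 kJ/mol).
Note the exception: Mg has a higher first ionization energy than Al, contrary to the simple trend — Al's single 3p electron is easier to remove than one from Mg's filled 3s².
For reference (kJ/mol): Na 496, Mg 738, Al 578, As 947, Te 869.
So from lowest to highest: Na < Al < Mg < Te < As.

Na < Al < Mg < Te < As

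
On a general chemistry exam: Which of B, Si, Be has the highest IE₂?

B

After 1 electron has been removed, what remains? B⁺ still has 2 valence electrons; Si⁺ still has 3 valence electrons; Be⁺ still has 1 valence electron.
All are still removing valence electrons, so compare the +1 ions as you would atoms: IE_2 generally rises across a period (higher Z_eff) and falls down a group (larger shell), subject to the usual subshell exceptions.
Valence configurations: B⁺ [He]2s², Si⁺ [Ne]3s²3p¹, Be⁺ [He]2s¹.
Tabulated IE_2 (kJ/mol): B 2427, Si 1577, Be 1757.
Overall IE_2 order: Si < Be < B.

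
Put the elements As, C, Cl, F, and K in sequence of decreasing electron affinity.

Cl > F > C > As > K

C is in period 2, group 14; F is in period 2, group 17; Cl is in period 3, group 17; K is in period 4, group 1; As is in period 4, group 15.
Atoms with high Z_eff and room in the valence shell (especially the halogens) have the most exothermic electron affinities.
Neither a single period nor a single group — weigh both effects.
As > K: As lies to the right of K in period 4, so the across-period effect alone puts As higher.
C > As: the two effects oppose for this pair; the down-group effect wins (122 vs 78 kJ/mol).
F > C: F lies to the right of C in period 2, so the across-period effect alone puts F higher.
Cl > F: this pair runs against the simple trend — see the exception note.
Note the exception: Cl has a higher electron affinity than F, contrary to the simple trend — F's small 2p subshell makes the incoming electron feel strong e⁻–e⁻ repulsion, so Cl actually releases more energy on gaining an electron.
Tabulated electron affinity (kJ/mol): C 122, F 328, Cl 349, K 48, As 78.
So from highest to lowest: Cl > F > C > As > K.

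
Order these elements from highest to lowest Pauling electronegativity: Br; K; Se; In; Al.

Atoms toward the upper right of the periodic table pull bonding electrons most strongly.
Here both period and group differ, so the two effects have to be weighed against each other.
Al > K: both effects reinforce here, so Al is clearly the higher of the two.
In > Al: this pair runs against the simple trend — see the exception note.
Se > In: both effects reinforce here, so Se is clearly the higher of the two.
Br > Se: both are in period 4; the period trend gives Br the larger value.
Note the exception: In has a higher electronegativity than Al, contrary to the simple trend — poor shielding by filled d (and f) subshells raises the heavier element's effective nuclear charge more than the simple down-group trend predicts.
For reference (Pauling): Al 1.61, K 0.82, Se 2.55, Br 2.96, In 1.78.
So from highest to lowest: Br > Se > In > Al > K.

Br > Se > In > Al > K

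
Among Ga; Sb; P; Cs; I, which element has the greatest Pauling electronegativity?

I

P is in period 3, group 15; Ga is in period 4, group 13; Sb is in period 5, group 15; I is in period 5, group 17; Cs is in period 6, group 1.
Electronegativity increases across a period and decreases down a group, tracking effective nuclear charge and atomic size.
These span different periods and groups, so the two trends combine.
Ga > Cs: both effects reinforce here, so Ga is clearly the higher of the two.
Sb > Ga: the two effects oppose for this pair; the across-period effect wins (2.05 vs 1.81).
P > Sb: P sits above Sb in group 15, so the down-group effect alone puts P higher.
I > P: period and group pull opposite ways; the across-period shift dominates (2.66 vs 2.19).
Tabulated electronegativity (Pauling): P 2.19, Ga 1.81, Sb 2.05, I 2.66, Cs 0.79.
The greatest Pauling electronegativity among these belongs to I.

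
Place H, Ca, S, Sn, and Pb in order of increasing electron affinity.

Ca < Pb < H < Sn < S

H is in period 1, group 1; S is in period 3, group 16; Ca is in period 4, group 2; Sn is in period 5, group 14; Pb is in period 6, group 14.
Atoms with high Z_eff and room in the valence shell (especially the halogens) have the most exothermic electron affinities.
These span different periods and groups, so the two trends combine.
Pb > Ca: the two effects oppose for this pair; the across-period effect wins (35 vs 2 kJ/mol).
H > Pb: the two effects oppose for this pair; the down-group effect wins (73 vs 35 kJ/mol).
Sn > H: period and group pull opposite ways; the across-period shift dominates (107 vs 73 kJ/mol).
S > Sn: both effects reinforce here, so S is clearly the higher of the two.
Tabulated electron affinity (kJ/mol): H 73, S 200, Ca 2, Sn 107, Pb 35.
So from lowest to highest: Ca < Pb < H < Sn < S.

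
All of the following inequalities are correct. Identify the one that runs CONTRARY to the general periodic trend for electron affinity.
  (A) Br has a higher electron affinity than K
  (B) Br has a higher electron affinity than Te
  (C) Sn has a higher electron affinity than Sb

The general trend: electron affinity increases across a period and decreases down a group.
(A) Br (period 4, group 17) vs K (period 4, group 1): the stated order agrees with the simple trend.
(B) Br (period 4, group 17) vs Te (period 5, group 16): the stated order agrees with the simple trend.
(C) Sn (period 5, group 14) vs Sb (period 5, group 15): the stated order contradicts the simple trend.
The exception is (C): adding an electron to Sb's half-filled 5p³ is unfavourable, so Sn has the more exothermic EA.

(C)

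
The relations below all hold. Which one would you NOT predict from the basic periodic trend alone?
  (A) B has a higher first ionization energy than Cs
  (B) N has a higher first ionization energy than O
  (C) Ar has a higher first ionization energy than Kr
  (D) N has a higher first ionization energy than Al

The general trend: first ionization energy increases across a period and decreases down a group.
(A) B (period 2, group 13) vs Cs (period 6, group 1): the stated order agrees with the simple trend.
(B) N (period 2, group 15) vs O (period 2, group 16): the stated order contradicts the simple trend.
(C) Ar (period 3, group 18) vs Kr (period 4, group 18): the stated order agrees with the simple trend.
(D) N (period 2, group 15) vs Al (period 3, group 13): the stated order agrees with the simple trend.
The exception is (B): pairing an electron in O's 2p⁴ costs repulsion energy, so O ionizes more easily than half-filled N (2p³).

(B)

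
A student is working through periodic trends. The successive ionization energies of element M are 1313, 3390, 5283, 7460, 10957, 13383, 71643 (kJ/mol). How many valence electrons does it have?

6

Look for the largest jump between consecutive ionization energies: IE7/IE6 ≈ 5.4, far larger than any earlier ratio.
That jump marks the point where a core electron is being removed. So the atom has 6 valence electrons.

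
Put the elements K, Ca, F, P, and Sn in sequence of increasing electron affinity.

Ca < K < P < Sn < F

F is in period 2, group 17; P is in period 3, group 15; K is in period 4, group 1; Ca is in period 4, group 2; Sn is in period 5, group 14.
EA tends to increase across a period and decrease down a group, though the pattern is less regular than for IE or radius.
These span different periods and groups, so the two trends combine.
K > Ca: this pair runs against the simple trend — see the exception note.
P > K: relative to K, both the across-period and down-group shifts push P's electron affinity up.
Sn > P: this pair runs against the simple trend — see the exception note.
F > Sn: both effects reinforce here, so F is clearly the higher of the two.
Note the exception: K has a higher electron affinity than Ca, contrary to the simple trend — adding an electron to Ca (ns²) has to open a new, higher-energy np subshell, which is unfavourable.
Note the exception: Sn has a higher electron affinity than P, contrary to the simple trend — adding an electron to P's half-filled np³ subshell costs electron-pairing energy.
Approximate values (kJ/mol): F 328, P 72, K 48, Ca 2, Sn 107.
So from lowest to highest: Ca < K < P < Sn < F.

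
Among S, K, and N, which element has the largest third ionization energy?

N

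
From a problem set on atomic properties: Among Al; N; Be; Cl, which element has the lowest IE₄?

After 3 electrons have been removed, what remains? Al³⁺ is the bare [Ne] core; N³⁺ still has 2 valence electrons; Be³⁺ is already 1 electron into the core; Cl³⁺ still has 4 valence electrons.
Breaking into a closed-shell core is much more expensive than removing a leftover valence electron — Al and Be have the largest IE_4 here.
Valence configurations: N³⁺ [He]2s², Cl³⁺ [Ne]3s²3p².
The numbers (kJ/mol): Al 11577, N 7475, Be 21007, Cl 5159.
So the fourth ionization energies run Cl < N < Al < Be.

Cl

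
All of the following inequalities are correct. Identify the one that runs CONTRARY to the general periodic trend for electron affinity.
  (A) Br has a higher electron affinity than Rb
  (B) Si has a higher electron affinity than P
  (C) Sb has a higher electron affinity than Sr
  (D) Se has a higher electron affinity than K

The general trend: electron affinity increases across a period and decreases down a group.
(A) Br (period 4, group 17) vs Rb (period 5, group 1): the stated order agrees with the simple trend.
(B) Si (period 3, group 14) vs P (period 3, group 15): the stated order contradicts the simple trend.
(C) Sb (period 5, group 15) vs Sr (period 5, group 2): the stated order agrees with the simple trend.
(D) Se (period 4, group 16) vs K (period 4, group 1): the stated order agrees with the simple trend.
The exception is (B): adding an electron to P's half-filled 3p³ is unfavourable, so Si (3p²) has the more exothermic EA.

(B)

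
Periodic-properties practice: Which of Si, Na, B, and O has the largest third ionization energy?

Na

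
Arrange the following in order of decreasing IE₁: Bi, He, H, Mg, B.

He > H > B > Mg > Bi

H is in period 1, group 1; He is in period 1, group 18; B is in period 2, group 13; Mg is in period 3, group 2; Bi is in period 6, group 15.
IE₁ increases left→right with effective nuclear charge and decreases top→bottom as the valence shell moves farther out.
Neither a single period nor a single group — weigh both effects.
Mg > Bi: the two effects oppose for this pair; the down-group effect wins (738 vs 703 kJ/mol).
B > Mg: both effects reinforce here, so B is clearly the higher of the two.
H > B: the two effects oppose for this pair; the down-group effect wins (1312 vs 801 kJ/mol).
He > H: He lies to the right of H in period 1, so the across-period effect alone puts He higher.
Tabulated first ionization energy (kJ/mol): H 1312, He 2372, B 801, Mg 738, Bi 703.
So from highest to lowest: He > H > B > Mg > Bi.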